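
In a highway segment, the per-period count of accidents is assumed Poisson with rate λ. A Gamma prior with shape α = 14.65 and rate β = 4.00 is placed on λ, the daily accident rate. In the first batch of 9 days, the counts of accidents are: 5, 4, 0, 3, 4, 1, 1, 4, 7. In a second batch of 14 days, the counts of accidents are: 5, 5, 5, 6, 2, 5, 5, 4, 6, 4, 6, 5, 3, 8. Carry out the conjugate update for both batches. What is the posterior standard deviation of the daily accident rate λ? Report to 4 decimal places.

0.3931

With a Gamma(shape α, rate β) prior, the Poisson likelihood is conjugate: the posterior is Gamma(α + ΣXᵢ, β + n).
Batch 1: sum of counts S = 29 over n = 9 days.
After batch 1: Gamma(α+S, β+n) = Gamma(14.65+29, 4.00+9) = Gamma(43.65, 13.00).
Batch 2: sum of counts S = 69 over n = 14 days.
After batch 2: Gamma(α+S, β+n) = Gamma(43.65+69, 13.00+14) = Gamma(112.65, 27.00).
SD = √α/β = √112.65/27.00 = 0.3931.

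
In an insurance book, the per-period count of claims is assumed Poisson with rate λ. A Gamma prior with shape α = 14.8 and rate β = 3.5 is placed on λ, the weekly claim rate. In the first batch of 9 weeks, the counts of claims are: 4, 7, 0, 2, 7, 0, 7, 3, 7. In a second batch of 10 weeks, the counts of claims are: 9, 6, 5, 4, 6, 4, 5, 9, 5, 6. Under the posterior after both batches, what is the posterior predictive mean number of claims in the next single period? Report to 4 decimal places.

4.9244

With a Gamma(shape α, rate β) prior, the Poisson likelihood is conjugate: the posterior is Gamma(α + ΣXᵢ, β + n).
Batch 1: sum of counts S = 37 over n = 9 weeks.
After batch 1: Gamma(α+S, β+n) = Gamma(14.8+37, 3.5+9) = Gamma(51.8, 12.5).
Batch 2: sum of counts S = 59 over n = 10 weeks.
After batch 2: Gamma(α+S, β+n) = Gamma(51.8+59, 12.5+10) = Gamma(110.8, 22.5).
The predictive distribution for one future period is NegBinom with mean α/β = 4.9244.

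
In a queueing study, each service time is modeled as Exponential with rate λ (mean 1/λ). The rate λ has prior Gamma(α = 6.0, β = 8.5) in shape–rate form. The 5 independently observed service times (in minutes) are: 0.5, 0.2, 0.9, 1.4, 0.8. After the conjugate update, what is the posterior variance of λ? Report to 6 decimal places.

With a Gamma(shape α, rate β) prior on the exponential rate λ, the posterior after n observations with total T = Σxᵢ is Gamma(α+n, β+T).
Sum of observations T = 3.8 minutes; n = 5.
Posterior: Gamma(6.0+5, 8.5+3.8) = Gamma(11.0, 12.3).
Var = α/β² = 0.072708.

0.072708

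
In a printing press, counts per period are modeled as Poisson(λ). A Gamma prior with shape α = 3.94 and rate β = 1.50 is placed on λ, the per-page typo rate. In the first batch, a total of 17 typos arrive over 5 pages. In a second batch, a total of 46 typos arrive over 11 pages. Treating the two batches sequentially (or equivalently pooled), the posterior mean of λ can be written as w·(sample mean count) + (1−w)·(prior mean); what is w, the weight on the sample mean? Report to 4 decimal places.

With a Gamma(shape α, rate β) prior, the Poisson likelihood is conjugate: the posterior is Gamma(α + ΣXᵢ, β + n).
Total number of pages: n = 5 + 11 = 16.
Posterior mean = (α₀+S)/(β₀+n) = [n/(β₀+n)]·(S/n) + [β₀/(β₀+n)]·(α₀/β₀), so only n and β₀ enter the weight.
Weight on data w = n/(β₀+n) = 16/(1.50+16) = 16/17.50 = 0.9143.

0.9143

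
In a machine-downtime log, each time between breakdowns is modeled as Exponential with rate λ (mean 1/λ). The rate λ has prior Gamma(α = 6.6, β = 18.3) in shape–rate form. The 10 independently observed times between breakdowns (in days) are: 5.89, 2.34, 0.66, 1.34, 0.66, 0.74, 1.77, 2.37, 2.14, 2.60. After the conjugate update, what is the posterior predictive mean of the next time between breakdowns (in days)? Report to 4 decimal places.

2.4878

With a Gamma(shape α, rate β) prior on the exponential rate λ, the posterior after n observations with total T = Σxᵢ is Gamma(α+n, β+T).
Sum of observations T = 20.51 days; n = 10.
Posterior: Gamma(6.6+10, 18.3+20.51) = Gamma(16.6, 38.81).
The predictive distribution for the next observation is Lomax; its mean is β/(α−1) = 38.81/15.6 = 2.4878.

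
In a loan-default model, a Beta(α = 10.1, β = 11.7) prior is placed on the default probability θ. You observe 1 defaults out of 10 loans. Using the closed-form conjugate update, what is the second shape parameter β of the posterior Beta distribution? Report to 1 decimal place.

The Beta prior is conjugate to a Binomial/Bernoulli likelihood; the update adds successes to α and failures to β.
Posterior: Beta(α+k, β+n−k) = Beta(10.1+1, 11.7+9) = Beta(11.1, 20.7).
Posterior β = 20.7.

20.7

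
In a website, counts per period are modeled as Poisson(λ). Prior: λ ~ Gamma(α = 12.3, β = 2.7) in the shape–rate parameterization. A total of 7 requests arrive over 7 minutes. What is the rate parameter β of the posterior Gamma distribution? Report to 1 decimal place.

With a Gamma(shape α, rate β) prior, the Poisson likelihood is conjugate: the posterior is Gamma(α + ΣXᵢ, β + n).
Posterior: Gamma(α+S, β+n) = Gamma(12.3+7, 2.7+7) = Gamma(19.3, 9.7).
Posterior β = 9.7.

9.7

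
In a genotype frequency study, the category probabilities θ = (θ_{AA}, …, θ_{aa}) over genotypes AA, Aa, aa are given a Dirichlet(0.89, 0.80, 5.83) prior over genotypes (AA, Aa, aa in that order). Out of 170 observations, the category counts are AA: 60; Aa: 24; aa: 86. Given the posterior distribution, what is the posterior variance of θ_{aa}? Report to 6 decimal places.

The Dirichlet prior is conjugate to the Multinomial likelihood: each posterior αⱼ = prior αⱼ + observed count nⱼ.
Posterior concentration: (60.89, 24.80, 91.83), total = 177.52.
Var[θ_j] = α_j(Σα−α_j)/((Σα)²(Σα+1)) = 91.83·85.69/(177.52²·178.52) = 0.001399.

0.001399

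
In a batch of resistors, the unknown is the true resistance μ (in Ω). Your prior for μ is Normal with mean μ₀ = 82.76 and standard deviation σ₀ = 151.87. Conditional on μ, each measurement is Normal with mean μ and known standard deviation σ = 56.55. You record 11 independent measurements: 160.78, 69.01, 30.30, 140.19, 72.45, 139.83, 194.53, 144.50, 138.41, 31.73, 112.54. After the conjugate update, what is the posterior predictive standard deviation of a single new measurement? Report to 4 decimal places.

For Normal data with known variance σ², a Normal(μ₀, σ₀²) prior on μ is conjugate. Posterior precision = 1/σ₀² + n/σ²; posterior mean is the precision-weighted average of μ₀ and x̄.
σ₀² = 151.87² = 23064.4969, σ² = 56.55² = 3197.9025; σ² + n·σ₀² = 3197.9025 + 11·23064.4969 = 256907.3684.
Posterior precision = 1/σ₀² + n/σ² = 1/23064.4969 + 11/3197.9025 = (σ² + n·σ₀²)/(σ₀²σ²) = 256907.3684/(23064.4969·3197.9025); posterior variance σₙ² = σ₀²σ²/(σ² + n·σ₀²) = 23064.4969·3197.9025/256907.3684 = 287.099637.
Predictive variance for one new observation = σₙ² + σ² = 23064.4969·3197.9025/256907.3684 + 3197.9025 = σ²·(σ₀² + 256907.3684)/256907.3684 = 3197.9025·279971.8653/256907.3684 = 3485.002137; SD = √(3197.9025·279971.8653/256907.3684) = 59.0339.

59.0339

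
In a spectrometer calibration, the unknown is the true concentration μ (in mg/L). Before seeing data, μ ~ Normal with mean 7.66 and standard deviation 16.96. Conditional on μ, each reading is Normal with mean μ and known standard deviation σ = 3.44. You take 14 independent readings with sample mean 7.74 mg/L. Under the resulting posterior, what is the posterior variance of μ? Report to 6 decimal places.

For Normal data with known variance σ², a Normal(μ₀, σ₀²) prior on μ is conjugate. Posterior precision = 1/σ₀² + n/σ²; posterior mean is the precision-weighted average of μ₀ and x̄.
σ₀² = 16.96² = 287.6416, σ² = 3.44² = 11.8336; σ² + n·σ₀² = 11.8336 + 14·287.6416 = 4038.816.
Posterior precision = 1/σ₀² + n/σ² = 1/287.6416 + 14/11.8336 = (σ² + n·σ₀²)/(σ₀²σ²) = 4038.816/(287.6416·11.8336); posterior variance σₙ² = σ₀²σ²/(σ² + n·σ₀²) = 287.6416·11.8336/4038.816 = 0.842781.

0.842781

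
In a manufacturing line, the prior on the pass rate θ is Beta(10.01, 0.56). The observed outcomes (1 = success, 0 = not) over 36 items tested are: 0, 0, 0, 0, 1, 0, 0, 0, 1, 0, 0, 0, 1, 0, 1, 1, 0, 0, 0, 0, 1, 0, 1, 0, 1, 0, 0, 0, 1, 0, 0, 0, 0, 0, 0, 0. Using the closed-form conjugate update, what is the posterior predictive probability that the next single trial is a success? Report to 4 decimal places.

0.4082

The Beta prior is conjugate to a Binomial/Bernoulli likelihood; the update adds successes to α and failures to β.
Posterior: Beta(α+k, β+n−k) = Beta(10.01+9, 0.56+27) = Beta(19.01, 27.56).
For a single future Bernoulli trial, P(success | data) = α/(α+β) = 0.4082.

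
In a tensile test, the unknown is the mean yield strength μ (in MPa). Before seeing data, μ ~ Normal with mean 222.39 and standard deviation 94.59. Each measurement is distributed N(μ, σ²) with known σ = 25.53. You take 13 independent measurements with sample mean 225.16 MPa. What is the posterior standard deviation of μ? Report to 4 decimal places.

7.0610

For Normal data with known variance σ², a Normal(μ₀, σ₀²) prior on μ is conjugate. Posterior precision = 1/σ₀² + n/σ²; posterior mean is the precision-weighted average of μ₀ and x̄.
σ₀² = 94.59² = 8947.2681, σ² = 25.53² = 651.7809; σ² + n·σ₀² = 651.7809 + 13·8947.2681 = 116966.2662.
Posterior precision = 1/σ₀² + n/σ² = 1/8947.2681 + 13/651.7809 = (σ² + n·σ₀²)/(σ₀²σ²) = 116966.2662/(8947.2681·651.7809); posterior variance σₙ² = σ₀²σ²/(σ² + n·σ₀²) = 8947.2681·651.7809/116966.2662 = 49.857610.
Posterior SD = √σₙ² = √(8947.2681·651.7809/116966.2662) = 7.0610.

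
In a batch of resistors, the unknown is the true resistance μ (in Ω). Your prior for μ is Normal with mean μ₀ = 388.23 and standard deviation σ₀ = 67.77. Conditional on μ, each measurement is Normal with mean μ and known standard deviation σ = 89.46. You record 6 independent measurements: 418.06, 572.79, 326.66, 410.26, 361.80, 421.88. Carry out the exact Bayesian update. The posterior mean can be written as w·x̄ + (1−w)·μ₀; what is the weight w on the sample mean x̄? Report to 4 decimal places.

For Normal data with known variance σ², a Normal(μ₀, σ₀²) prior on μ is conjugate. Posterior precision = 1/σ₀² + n/σ²; posterior mean is the precision-weighted average of μ₀ and x̄.
σ₀² = 67.77² = 4592.7729, σ² = 89.46² = 8003.0916. Prior precision 1/σ₀² = 1/4592.7729; data precision n/σ² = 6/8003.0916.
w = (n/σ²)/(1/σ₀² + n/σ²) = n·σ₀²/(σ² + n·σ₀²) = 6·4592.7729/(8003.0916 + 6·4592.7729) = 27556.6374/35559.729 = 0.7749.

0.7749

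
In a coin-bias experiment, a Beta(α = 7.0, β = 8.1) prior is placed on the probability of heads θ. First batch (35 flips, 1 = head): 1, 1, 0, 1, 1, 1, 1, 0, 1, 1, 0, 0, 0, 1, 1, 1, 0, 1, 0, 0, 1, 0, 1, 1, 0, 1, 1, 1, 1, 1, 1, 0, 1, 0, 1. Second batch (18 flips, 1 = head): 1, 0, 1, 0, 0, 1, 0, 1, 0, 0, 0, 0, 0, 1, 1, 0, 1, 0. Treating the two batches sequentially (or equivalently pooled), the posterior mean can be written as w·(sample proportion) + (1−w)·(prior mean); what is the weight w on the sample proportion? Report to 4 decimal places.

0.7783

The Beta prior is conjugate to a Binomial/Bernoulli likelihood; the update adds successes to α and failures to β.
Total number of flips: n = 35 + 18 = 53.
Posterior mean = (α₀+k)/(α₀+β₀+n) = [n/(α₀+β₀+n)]·(k/n) + [(α₀+β₀)/(α₀+β₀+n)]·α₀/(α₀+β₀), so only n and the prior enter the weight.
The weight on the data is w = n/(α₀+β₀+n) = 53/(7.0+8.1+53) = 53/68.1 = 0.7783.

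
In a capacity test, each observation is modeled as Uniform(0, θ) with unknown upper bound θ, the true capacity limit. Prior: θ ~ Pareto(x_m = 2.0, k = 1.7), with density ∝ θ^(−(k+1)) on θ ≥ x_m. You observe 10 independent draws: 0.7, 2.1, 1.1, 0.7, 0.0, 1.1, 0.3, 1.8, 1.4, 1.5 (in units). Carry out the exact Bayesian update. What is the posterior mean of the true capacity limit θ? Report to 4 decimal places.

2.2963

A Pareto(scale x_m, shape k) prior on the upper bound θ of Uniform(0, θ) is conjugate: posterior is Pareto(max(x_m, max xᵢ), k + n).
Sample maximum = 2.1; prior scale x_m = 2.0 → posterior scale = max = 2.1.
Posterior shape = 1.7 + 10 = 11.7.
E[θ|data] = k·x_m/(k−1) = 11.7·2.1/10.7 = 2.2963.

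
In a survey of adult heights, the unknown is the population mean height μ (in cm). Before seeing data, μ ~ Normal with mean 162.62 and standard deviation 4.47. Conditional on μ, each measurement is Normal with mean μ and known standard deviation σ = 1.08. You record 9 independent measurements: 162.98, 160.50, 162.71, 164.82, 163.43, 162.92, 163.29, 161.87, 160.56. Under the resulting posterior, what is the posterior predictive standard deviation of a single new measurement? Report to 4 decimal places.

For Normal data with known variance σ², a Normal(μ₀, σ₀²) prior on μ is conjugate. Posterior precision = 1/σ₀² + n/σ²; posterior mean is the precision-weighted average of μ₀ and x̄.
σ₀² = 4.47² = 19.9809, σ² = 1.08² = 1.1664; σ² + n·σ₀² = 1.1664 + 9·19.9809 = 180.9945.
Posterior precision = 1/σ₀² + n/σ² = 1/19.9809 + 9/1.1664 = (σ² + n·σ₀²)/(σ₀²σ²) = 180.9945/(19.9809·1.1664); posterior variance σₙ² = σ₀²σ²/(σ² + n·σ₀²) = 19.9809·1.1664/180.9945 = 0.128765.
Predictive variance for one new observation = σₙ² + σ² = 19.9809·1.1664/180.9945 + 1.1664 = σ²·(σ₀² + 180.9945)/180.9945 = 1.1664·200.9754/180.9945 = 1.295165; SD = √(1.1664·200.9754/180.9945) = 1.1381.

1.1381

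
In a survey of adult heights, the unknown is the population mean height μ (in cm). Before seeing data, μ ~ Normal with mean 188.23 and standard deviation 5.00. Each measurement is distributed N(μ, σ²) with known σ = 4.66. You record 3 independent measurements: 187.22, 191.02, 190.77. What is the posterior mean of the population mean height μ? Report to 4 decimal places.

For Normal data with known variance σ², a Normal(μ₀, σ₀²) prior on μ is conjugate. Posterior precision = 1/σ₀² + n/σ²; posterior mean is the precision-weighted average of μ₀ and x̄.
Σxᵢ = 187.22 + 191.02 + 190.77 = 569.01, so n·x̄ = 569.01.
σ₀² = 5.00² = 25, σ² = 4.66² = 21.7156; σ² + n·σ₀² = 21.7156 + 3·25 = 96.7156.
Posterior mean = (μ₀/σ₀² + n·x̄/σ²)/(1/σ₀² + n/σ²) = (σ²·μ₀ + σ₀²·n·x̄)/(σ² + n·σ₀²) = (21.7156·188.23 + 25·569.01)/96.7156 = 18312.777388/96.7156 = 189.3467.

189.3467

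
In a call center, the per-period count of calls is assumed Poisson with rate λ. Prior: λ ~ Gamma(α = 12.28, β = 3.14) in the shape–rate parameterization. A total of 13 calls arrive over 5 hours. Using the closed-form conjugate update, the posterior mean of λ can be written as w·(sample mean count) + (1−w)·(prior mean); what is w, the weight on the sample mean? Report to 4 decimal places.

With a Gamma(shape α, rate β) prior, the Poisson likelihood is conjugate: the posterior is Gamma(α + ΣXᵢ, β + n).
Posterior mean = (α₀+S)/(β₀+n) = [n/(β₀+n)]·(S/n) + [β₀/(β₀+n)]·(α₀/β₀), so only n and β₀ enter the weight.
Weight on data w = n/(β₀+n) = 5/(3.14+5) = 5/8.14 = 0.6143.

0.6143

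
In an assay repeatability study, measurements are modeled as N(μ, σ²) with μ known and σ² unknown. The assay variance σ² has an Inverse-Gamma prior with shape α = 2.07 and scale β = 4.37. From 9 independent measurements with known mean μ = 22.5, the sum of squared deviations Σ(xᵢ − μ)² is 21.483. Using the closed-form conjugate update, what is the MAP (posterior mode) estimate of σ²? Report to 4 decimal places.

1.9962

With known mean μ and an Inverse-Gamma(α, β) prior on σ², the Normal likelihood is conjugate: posterior is Inv-Gamma(α + n/2, β + Σ(xᵢ−μ)²/2).
Posterior: Inv-Gamma(2.07 + 9/2, 4.37 + 21.483/2) = Inv-Gamma(6.57, 15.1115).
Mode = β/(α+1) = 15.1115/7.57 = 1.9962.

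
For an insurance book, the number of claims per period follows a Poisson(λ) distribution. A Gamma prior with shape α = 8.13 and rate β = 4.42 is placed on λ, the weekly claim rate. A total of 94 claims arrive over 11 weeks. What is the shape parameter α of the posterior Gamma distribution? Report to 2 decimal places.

With a Gamma(shape α, rate β) prior, the Poisson likelihood is conjugate: the posterior is Gamma(α + ΣXᵢ, β + n).
Posterior: Gamma(α+S, β+n) = Gamma(8.13+94, 4.42+11) = Gamma(102.13, 15.42).
Posterior α = 102.13.

102.13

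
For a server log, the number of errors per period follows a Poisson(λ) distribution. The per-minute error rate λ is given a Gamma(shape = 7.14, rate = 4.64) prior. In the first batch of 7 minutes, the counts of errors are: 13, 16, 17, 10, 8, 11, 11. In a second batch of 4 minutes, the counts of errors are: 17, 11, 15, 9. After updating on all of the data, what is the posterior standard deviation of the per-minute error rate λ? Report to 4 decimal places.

With a Gamma(shape α, rate β) prior, the Poisson likelihood is conjugate: the posterior is Gamma(α + ΣXᵢ, β + n).
Batch 1: sum of counts S = 86 over n = 7 minutes.
After batch 1: Gamma(α+S, β+n) = Gamma(7.14+86, 4.64+7) = Gamma(93.14, 11.64).
Batch 2: sum of counts S = 52 over n = 4 minutes.
After batch 2: Gamma(α+S, β+n) = Gamma(93.14+52, 11.64+4) = Gamma(145.14, 15.64).
SD = √α/β = √145.14/15.64 = 0.7703.

0.7703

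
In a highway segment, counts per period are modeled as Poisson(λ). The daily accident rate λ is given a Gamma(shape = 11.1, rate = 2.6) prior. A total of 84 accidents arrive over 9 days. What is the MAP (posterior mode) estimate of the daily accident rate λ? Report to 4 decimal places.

With a Gamma(shape α, rate β) prior, the Poisson likelihood is conjugate: the posterior is Gamma(α + ΣXᵢ, β + n).
Posterior: Gamma(α+S, β+n) = Gamma(11.1+84, 2.6+9) = Gamma(95.1, 11.6).
Mode of Gamma(α,β) for α≥1 is (α−1)/β = 94.1/11.6 = 8.1121.

8.1121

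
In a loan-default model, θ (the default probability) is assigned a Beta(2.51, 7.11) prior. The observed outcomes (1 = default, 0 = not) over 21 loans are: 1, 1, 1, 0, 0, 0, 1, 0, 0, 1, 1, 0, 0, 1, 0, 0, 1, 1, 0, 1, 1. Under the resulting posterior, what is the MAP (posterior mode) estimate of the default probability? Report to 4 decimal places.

The Beta prior is conjugate to a Binomial/Bernoulli likelihood; the update adds successes to α and failures to β.
Posterior: Beta(α+k, β+n−k) = Beta(2.51+11, 7.11+10) = Beta(13.51, 17.11).
Mode of Beta(a,b) for a,b>1 is (a−1)/(a+b−2) = 12.51/28.62 = 0.4371.

0.4371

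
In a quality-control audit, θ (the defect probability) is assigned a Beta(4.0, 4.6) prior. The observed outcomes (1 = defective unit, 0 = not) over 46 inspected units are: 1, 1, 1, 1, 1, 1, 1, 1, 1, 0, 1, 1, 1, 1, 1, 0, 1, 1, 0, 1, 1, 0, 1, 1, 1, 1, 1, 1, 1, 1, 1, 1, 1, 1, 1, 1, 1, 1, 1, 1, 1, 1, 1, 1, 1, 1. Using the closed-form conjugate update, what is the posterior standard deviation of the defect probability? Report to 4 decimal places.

The Beta prior is conjugate to a Binomial/Bernoulli likelihood; the update adds successes to α and failures to β.
Posterior: Beta(α+k, β+n−k) = Beta(4.0+42, 4.6+4) = Beta(46.0, 8.6).
Var = αβ/((α+β)²(α+β+1)) = 46.0·8.6/(54.6²·55.6) = 0.00238669; SD = √0.00238669 = 0.0489.

0.0489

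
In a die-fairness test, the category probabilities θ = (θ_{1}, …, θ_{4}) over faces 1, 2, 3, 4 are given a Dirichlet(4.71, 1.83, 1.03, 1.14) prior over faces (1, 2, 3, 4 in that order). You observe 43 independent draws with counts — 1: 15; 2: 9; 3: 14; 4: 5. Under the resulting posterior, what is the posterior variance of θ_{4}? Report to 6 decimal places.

0.001985

The Dirichlet prior is conjugate to the Multinomial likelihood: each posterior αⱼ = prior αⱼ + observed count nⱼ.
Posterior concentration: (19.71, 10.83, 15.03, 6.14), total = 51.71.
Var[θ_j] = α_j(Σα−α_j)/((Σα)²(Σα+1)) = 6.14·45.57/(51.71²·52.71) = 0.001985.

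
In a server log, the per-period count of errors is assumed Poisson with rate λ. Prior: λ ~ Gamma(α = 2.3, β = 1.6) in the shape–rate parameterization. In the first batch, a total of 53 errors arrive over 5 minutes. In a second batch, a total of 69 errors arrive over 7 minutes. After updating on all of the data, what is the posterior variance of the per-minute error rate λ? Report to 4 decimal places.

0.6720

With a Gamma(shape α, rate β) prior, the Poisson likelihood is conjugate: the posterior is Gamma(α + ΣXᵢ, β + n).
After batch 1: Gamma(α+S, β+n) = Gamma(2.3+53, 1.6+5) = Gamma(55.3, 6.6).
After batch 2: Gamma(α+S, β+n) = Gamma(55.3+69, 6.6+7) = Gamma(124.3, 13.6).
Var = α/β² = 124.3/13.6² = 0.6720.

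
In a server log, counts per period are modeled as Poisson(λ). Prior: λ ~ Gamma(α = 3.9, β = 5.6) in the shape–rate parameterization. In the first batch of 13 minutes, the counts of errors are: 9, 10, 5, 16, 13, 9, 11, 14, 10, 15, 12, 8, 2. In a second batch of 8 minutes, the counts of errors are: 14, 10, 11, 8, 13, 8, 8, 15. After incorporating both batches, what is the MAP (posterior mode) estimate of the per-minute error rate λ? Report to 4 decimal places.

8.4173

With a Gamma(shape α, rate β) prior, the Poisson likelihood is conjugate: the posterior is Gamma(α + ΣXᵢ, β + n).
Batch 1: sum of counts S = 134 over n = 13 minutes.
After batch 1: Gamma(α+S, β+n) = Gamma(3.9+134, 5.6+13) = Gamma(137.9, 18.6).
Batch 2: sum of counts S = 87 over n = 8 minutes.
After batch 2: Gamma(α+S, β+n) = Gamma(137.9+87, 18.6+8) = Gamma(224.9, 26.6).
Mode of Gamma(α,β) for α≥1 is (α−1)/β = 223.9/26.6 = 8.4173.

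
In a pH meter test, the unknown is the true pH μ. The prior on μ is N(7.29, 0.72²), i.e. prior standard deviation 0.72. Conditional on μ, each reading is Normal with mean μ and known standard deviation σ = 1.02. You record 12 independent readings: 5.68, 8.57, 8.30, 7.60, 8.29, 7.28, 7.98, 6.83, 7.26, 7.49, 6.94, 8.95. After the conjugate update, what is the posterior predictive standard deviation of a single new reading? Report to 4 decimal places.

1.0558

For Normal data with known variance σ², a Normal(μ₀, σ₀²) prior on μ is conjugate. Posterior precision = 1/σ₀² + n/σ²; posterior mean is the precision-weighted average of μ₀ and x̄.
σ₀² = 0.72² = 0.5184, σ² = 1.02² = 1.0404; σ² + n·σ₀² = 1.0404 + 12·0.5184 = 7.2612.
Posterior precision = 1/σ₀² + n/σ² = 1/0.5184 + 12/1.0404 = (σ² + n·σ₀²)/(σ₀²σ²) = 7.2612/(0.5184·1.0404); posterior variance σₙ² = σ₀²σ²/(σ² + n·σ₀²) = 0.5184·1.0404/7.2612 = 0.074277.
Predictive variance for one new observation = σₙ² + σ² = 0.5184·1.0404/7.2612 + 1.0404 = σ²·(σ₀² + 7.2612)/7.2612 = 1.0404·7.7796/7.2612 = 1.114677; SD = √(1.0404·7.7796/7.2612) = 1.0558.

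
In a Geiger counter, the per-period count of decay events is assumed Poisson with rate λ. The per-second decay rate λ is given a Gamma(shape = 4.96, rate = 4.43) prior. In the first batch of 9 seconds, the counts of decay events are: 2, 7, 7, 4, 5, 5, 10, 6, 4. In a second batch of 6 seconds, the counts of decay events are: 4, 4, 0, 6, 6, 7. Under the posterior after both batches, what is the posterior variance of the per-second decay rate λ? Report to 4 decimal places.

0.2171

With a Gamma(shape α, rate β) prior, the Poisson likelihood is conjugate: the posterior is Gamma(α + ΣXᵢ, β + n).
Batch 1: sum of counts S = 50 over n = 9 seconds.
After batch 1: Gamma(α+S, β+n) = Gamma(4.96+50, 4.43+9) = Gamma(54.96, 13.43).
Batch 2: sum of counts S = 27 over n = 6 seconds.
After batch 2: Gamma(α+S, β+n) = Gamma(54.96+27, 13.43+6) = Gamma(81.96, 19.43).
Var = α/β² = 81.96/19.43² = 0.2171.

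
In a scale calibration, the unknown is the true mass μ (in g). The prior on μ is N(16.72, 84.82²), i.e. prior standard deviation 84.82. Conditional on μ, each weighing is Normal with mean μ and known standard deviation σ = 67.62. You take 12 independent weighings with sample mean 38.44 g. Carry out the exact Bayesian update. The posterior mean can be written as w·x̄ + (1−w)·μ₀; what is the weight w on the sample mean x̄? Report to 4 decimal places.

0.9497

For Normal data with known variance σ², a Normal(μ₀, σ₀²) prior on μ is conjugate. Posterior precision = 1/σ₀² + n/σ²; posterior mean is the precision-weighted average of μ₀ and x̄.
σ₀² = 84.82² = 7194.4324, σ² = 67.62² = 4572.4644. Prior precision 1/σ₀² = 1/7194.4324; data precision n/σ² = 12/4572.4644.
w = (n/σ²)/(1/σ₀² + n/σ²) = n·σ₀²/(σ² + n·σ₀²) = 12·7194.4324/(4572.4644 + 12·7194.4324) = 86333.1888/90905.6532 = 0.9497.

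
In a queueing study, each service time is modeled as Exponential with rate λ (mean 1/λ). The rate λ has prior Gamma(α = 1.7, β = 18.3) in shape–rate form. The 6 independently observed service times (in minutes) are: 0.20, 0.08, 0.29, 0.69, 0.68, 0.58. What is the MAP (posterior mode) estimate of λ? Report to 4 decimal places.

0.3218

With a Gamma(shape α, rate β) prior on the exponential rate λ, the posterior after n observations with total T = Σxᵢ is Gamma(α+n, β+T).
Sum of observations T = 2.52 minutes; n = 6.
Posterior: Gamma(1.7+6, 18.3+2.52) = Gamma(7.7, 20.82).
Mode = (α−1)/β = 0.3218.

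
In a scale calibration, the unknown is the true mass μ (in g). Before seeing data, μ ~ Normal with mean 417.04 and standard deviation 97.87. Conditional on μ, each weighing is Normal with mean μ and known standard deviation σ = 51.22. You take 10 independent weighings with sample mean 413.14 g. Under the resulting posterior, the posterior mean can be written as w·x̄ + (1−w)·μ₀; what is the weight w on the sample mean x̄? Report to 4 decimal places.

For Normal data with known variance σ², a Normal(μ₀, σ₀²) prior on μ is conjugate. Posterior precision = 1/σ₀² + n/σ²; posterior mean is the precision-weighted average of μ₀ and x̄.
σ₀² = 97.87² = 9578.5369, σ² = 51.22² = 2623.4884. Prior precision 1/σ₀² = 1/9578.5369; data precision n/σ² = 10/2623.4884.
w = (n/σ²)/(1/σ₀² + n/σ²) = n·σ₀²/(σ² + n·σ₀²) = 10·9578.5369/(2623.4884 + 10·9578.5369) = 95785.369/98408.8574 = 0.9733.

0.9733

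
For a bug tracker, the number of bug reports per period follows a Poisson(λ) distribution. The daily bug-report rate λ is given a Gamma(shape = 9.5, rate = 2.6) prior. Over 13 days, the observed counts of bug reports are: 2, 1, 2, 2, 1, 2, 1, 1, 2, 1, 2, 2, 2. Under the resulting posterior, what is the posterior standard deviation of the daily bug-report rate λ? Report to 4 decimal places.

With a Gamma(shape α, rate β) prior, the Poisson likelihood is conjugate: the posterior is Gamma(α + ΣXᵢ, β + n).
Sum of counts S = 21 over n = 13 days.
Posterior: Gamma(α+S, β+n) = Gamma(9.5+21, 2.6+13) = Gamma(30.5, 15.6).
SD = √α/β = √30.5/15.6 = 0.3540.

0.3540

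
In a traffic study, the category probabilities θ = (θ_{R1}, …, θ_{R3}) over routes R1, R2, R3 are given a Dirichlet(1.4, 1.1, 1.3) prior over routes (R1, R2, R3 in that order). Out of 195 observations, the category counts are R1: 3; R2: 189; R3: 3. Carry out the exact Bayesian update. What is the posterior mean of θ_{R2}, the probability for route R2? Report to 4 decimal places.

0.9562

The Dirichlet prior is conjugate to the Multinomial likelihood: each posterior αⱼ = prior αⱼ + observed count nⱼ.
Posterior concentration: (4.4, 190.1, 4.3), total = 198.8.
E[θ_{R2}|data] = α_{R2}/Σα = 190.1/198.8 = 0.9562.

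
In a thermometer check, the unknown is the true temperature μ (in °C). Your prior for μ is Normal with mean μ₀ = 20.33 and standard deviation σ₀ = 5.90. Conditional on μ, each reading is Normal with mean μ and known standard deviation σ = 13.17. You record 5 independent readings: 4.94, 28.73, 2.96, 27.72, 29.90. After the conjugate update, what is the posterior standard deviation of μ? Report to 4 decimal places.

4.1683

For Normal data with known variance σ², a Normal(μ₀, σ₀²) prior on μ is conjugate. Posterior precision = 1/σ₀² + n/σ²; posterior mean is the precision-weighted average of μ₀ and x̄.
σ₀² = 5.90² = 34.81, σ² = 13.17² = 173.4489; σ² + n·σ₀² = 173.4489 + 5·34.81 = 347.4989.
Posterior precision = 1/σ₀² + n/σ² = 1/34.81 + 5/173.4489 = (σ² + n·σ₀²)/(σ₀²σ²) = 347.4989/(34.81·173.4489); posterior variance σₙ² = σ₀²σ²/(σ² + n·σ₀²) = 34.81·173.4489/347.4989 = 17.374893.
Posterior SD = √σₙ² = √(34.81·173.4489/347.4989) = 4.1683.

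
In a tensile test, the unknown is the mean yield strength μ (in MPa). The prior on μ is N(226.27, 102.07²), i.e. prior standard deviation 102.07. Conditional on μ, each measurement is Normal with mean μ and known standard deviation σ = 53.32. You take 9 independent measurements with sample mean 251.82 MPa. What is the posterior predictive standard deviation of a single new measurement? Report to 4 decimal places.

56.1215

For Normal data with known variance σ², a Normal(μ₀, σ₀²) prior on μ is conjugate. Posterior precision = 1/σ₀² + n/σ²; posterior mean is the precision-weighted average of μ₀ and x̄.
σ₀² = 102.07² = 10418.2849, σ² = 53.32² = 2843.0224; σ² + n·σ₀² = 2843.0224 + 9·10418.2849 = 96607.5865.
Posterior precision = 1/σ₀² + n/σ² = 1/10418.2849 + 9/2843.0224 = (σ² + n·σ₀²)/(σ₀²σ²) = 96607.5865/(10418.2849·2843.0224); posterior variance σₙ² = σ₀²σ²/(σ² + n·σ₀²) = 10418.2849·2843.0224/96607.5865 = 306.595149.
Predictive variance for one new observation = σₙ² + σ² = 10418.2849·2843.0224/96607.5865 + 2843.0224 = σ²·(σ₀² + 96607.5865)/96607.5865 = 2843.0224·107025.8714/96607.5865 = 3149.617549; SD = √(2843.0224·107025.8714/96607.5865) = 56.1215.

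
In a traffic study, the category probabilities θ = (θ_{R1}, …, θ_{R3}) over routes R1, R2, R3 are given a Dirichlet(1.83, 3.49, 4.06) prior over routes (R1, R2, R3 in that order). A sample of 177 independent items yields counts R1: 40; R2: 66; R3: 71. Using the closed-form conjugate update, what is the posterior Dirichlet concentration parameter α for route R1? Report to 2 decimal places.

41.83

The Dirichlet prior is conjugate to the Multinomial likelihood: each posterior αⱼ = prior αⱼ + observed count nⱼ.
Posterior concentration: (41.83, 69.49, 75.06), total = 186.38.
α_{R1} = 1.83 + 40 = 41.83.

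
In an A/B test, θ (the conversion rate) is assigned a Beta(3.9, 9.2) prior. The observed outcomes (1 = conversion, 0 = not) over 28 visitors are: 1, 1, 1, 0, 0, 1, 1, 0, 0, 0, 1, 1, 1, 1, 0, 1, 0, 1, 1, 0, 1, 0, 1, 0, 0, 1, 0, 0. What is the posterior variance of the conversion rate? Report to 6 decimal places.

0.005900

The Beta prior is conjugate to a Binomial/Bernoulli likelihood; the update adds successes to α and failures to β.
Posterior: Beta(α+k, β+n−k) = Beta(3.9+15, 9.2+13) = Beta(18.9, 22.2).
Var = αβ/((α+β)²(α+β+1)) = 18.9·22.2/(41.1²·42.1) = 0.005900.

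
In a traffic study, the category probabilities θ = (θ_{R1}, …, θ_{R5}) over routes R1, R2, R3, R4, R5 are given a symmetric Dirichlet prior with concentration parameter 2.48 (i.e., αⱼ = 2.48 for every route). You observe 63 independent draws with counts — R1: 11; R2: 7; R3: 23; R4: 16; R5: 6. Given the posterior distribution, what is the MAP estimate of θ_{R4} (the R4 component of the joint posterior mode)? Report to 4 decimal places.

0.2483

The Dirichlet prior is conjugate to the Multinomial likelihood: each posterior αⱼ = prior αⱼ + observed count nⱼ.
Posterior concentration: (13.48, 9.48, 25.48, 18.48, 8.48), total = 75.40.
Joint mode component: (α_{R4}−1)/(Σα−K) = 17.48/70.40 = 0.2483.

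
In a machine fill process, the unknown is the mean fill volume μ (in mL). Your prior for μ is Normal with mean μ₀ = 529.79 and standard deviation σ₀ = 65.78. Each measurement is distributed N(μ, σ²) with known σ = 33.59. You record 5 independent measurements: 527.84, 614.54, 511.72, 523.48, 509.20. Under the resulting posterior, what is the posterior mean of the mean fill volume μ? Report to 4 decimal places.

536.9810

For Normal data with known variance σ², a Normal(μ₀, σ₀²) prior on μ is conjugate. Posterior precision = 1/σ₀² + n/σ²; posterior mean is the precision-weighted average of μ₀ and x̄.
Σxᵢ = 527.84 + 614.54 + 511.72 + 523.48 + 509.20 = 2686.78, so n·x̄ = 2686.78.
σ₀² = 65.78² = 4327.0084, σ² = 33.59² = 1128.2881; σ² + n·σ₀² = 1128.2881 + 5·4327.0084 = 22763.3301.
Posterior mean = (μ₀/σ₀² + n·x̄/σ²)/(1/σ₀² + n/σ²) = (σ²·μ₀ + σ₀²·n·x̄)/(σ² + n·σ₀²) = (1128.2881·529.79 + 4327.0084·2686.78)/22763.3301 = 12223475.381451/22763.3301 = 536.9810.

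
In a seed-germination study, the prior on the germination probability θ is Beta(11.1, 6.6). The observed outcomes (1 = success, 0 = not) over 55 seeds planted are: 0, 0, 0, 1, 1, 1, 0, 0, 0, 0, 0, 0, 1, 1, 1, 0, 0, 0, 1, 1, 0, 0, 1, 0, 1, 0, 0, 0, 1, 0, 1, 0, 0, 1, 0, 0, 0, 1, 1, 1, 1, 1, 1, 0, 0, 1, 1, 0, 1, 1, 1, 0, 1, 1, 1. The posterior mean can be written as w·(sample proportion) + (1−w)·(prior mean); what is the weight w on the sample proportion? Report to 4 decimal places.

0.7565

The Beta prior is conjugate to a Binomial/Bernoulli likelihood; the update adds successes to α and failures to β.
Posterior mean = (α₀+k)/(α₀+β₀+n) = [n/(α₀+β₀+n)]·(k/n) + [(α₀+β₀)/(α₀+β₀+n)]·α₀/(α₀+β₀), so only n and the prior enter the weight.
The weight on the data is w = n/(α₀+β₀+n) = 55/(11.1+6.6+55) = 55/72.7 = 0.7565.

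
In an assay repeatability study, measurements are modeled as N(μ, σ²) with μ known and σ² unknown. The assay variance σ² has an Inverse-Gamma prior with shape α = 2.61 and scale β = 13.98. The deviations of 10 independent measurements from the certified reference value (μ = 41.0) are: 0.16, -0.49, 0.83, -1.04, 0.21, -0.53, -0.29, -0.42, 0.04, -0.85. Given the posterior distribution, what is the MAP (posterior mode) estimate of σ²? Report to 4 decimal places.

With known mean μ and an Inverse-Gamma(α, β) prior on σ², the Normal likelihood is conjugate: posterior is Inv-Gamma(α + n/2, β + Σ(xᵢ−μ)²/2).
Σ(xᵢ−μ)² = (0.16)² + (-0.49)² + (0.83)² + (-1.04)² + (0.21)² + (-0.53)² + (-0.29)² + (-0.42)² + (0.04)² + (-0.85)² = 3.3458.
Posterior: Inv-Gamma(2.61 + 10/2, 13.98 + 3.3458/2) = Inv-Gamma(7.61, 15.65290).
Mode = β/(α+1) = 15.65290/8.61 = 1.8180.

1.8180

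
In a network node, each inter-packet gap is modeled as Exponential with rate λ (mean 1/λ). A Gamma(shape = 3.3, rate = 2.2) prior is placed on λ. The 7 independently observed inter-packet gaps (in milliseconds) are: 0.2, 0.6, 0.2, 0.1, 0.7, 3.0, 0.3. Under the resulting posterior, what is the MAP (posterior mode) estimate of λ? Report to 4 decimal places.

1.2740

With a Gamma(shape α, rate β) prior on the exponential rate λ, the posterior after n observations with total T = Σxᵢ is Gamma(α+n, β+T).
Sum of observations T = 5.1 milliseconds; n = 7.
Posterior: Gamma(3.3+7, 2.2+5.1) = Gamma(10.3, 7.3).
Mode = (α−1)/β = 1.2740.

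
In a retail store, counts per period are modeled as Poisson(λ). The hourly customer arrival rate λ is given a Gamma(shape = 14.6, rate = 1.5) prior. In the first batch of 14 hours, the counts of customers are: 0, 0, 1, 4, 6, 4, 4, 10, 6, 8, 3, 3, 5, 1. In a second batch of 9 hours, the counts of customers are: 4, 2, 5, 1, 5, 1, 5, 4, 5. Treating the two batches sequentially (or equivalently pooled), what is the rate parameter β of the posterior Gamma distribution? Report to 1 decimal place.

With a Gamma(shape α, rate β) prior, the Poisson likelihood is conjugate: the posterior is Gamma(α + ΣXᵢ, β + n).
Batch 1: sum of counts S = 55 over n = 14 hours.
After batch 1: Gamma(α+S, β+n) = Gamma(14.6+55, 1.5+14) = Gamma(69.6, 15.5).
Batch 2: sum of counts S = 32 over n = 9 hours.
After batch 2: Gamma(α+S, β+n) = Gamma(69.6+32, 15.5+9) = Gamma(101.6, 24.5).
Posterior β = 24.5.

24.5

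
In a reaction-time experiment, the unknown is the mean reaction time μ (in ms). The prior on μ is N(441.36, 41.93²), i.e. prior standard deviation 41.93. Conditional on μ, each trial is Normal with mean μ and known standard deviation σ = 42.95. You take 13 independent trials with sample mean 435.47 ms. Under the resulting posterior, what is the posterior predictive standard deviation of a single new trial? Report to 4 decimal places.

44.4523

For Normal data with known variance σ², a Normal(μ₀, σ₀²) prior on μ is conjugate. Posterior precision = 1/σ₀² + n/σ²; posterior mean is the precision-weighted average of μ₀ and x̄.
σ₀² = 41.93² = 1758.1249, σ² = 42.95² = 1844.7025; σ² + n·σ₀² = 1844.7025 + 13·1758.1249 = 24700.3262.
Posterior precision = 1/σ₀² + n/σ² = 1/1758.1249 + 13/1844.7025 = (σ² + n·σ₀²)/(σ₀²σ²) = 24700.3262/(1758.1249·1844.7025); posterior variance σₙ² = σ₀²σ²/(σ² + n·σ₀²) = 1758.1249·1844.7025/24700.3262 = 131.302614.
Predictive variance for one new observation = σₙ² + σ² = 1758.1249·1844.7025/24700.3262 + 1844.7025 = σ²·(σ₀² + 24700.3262)/24700.3262 = 1844.7025·26458.4511/24700.3262 = 1976.005114; SD = √(1844.7025·26458.4511/24700.3262) = 44.4523.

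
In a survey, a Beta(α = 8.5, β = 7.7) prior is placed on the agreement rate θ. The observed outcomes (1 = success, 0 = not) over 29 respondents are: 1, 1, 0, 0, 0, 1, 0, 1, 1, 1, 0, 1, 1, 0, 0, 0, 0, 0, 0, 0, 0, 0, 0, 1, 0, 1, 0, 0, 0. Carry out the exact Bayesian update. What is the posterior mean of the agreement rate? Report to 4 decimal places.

The Beta prior is conjugate to a Binomial/Bernoulli likelihood; the update adds successes to α and failures to β.
Posterior: Beta(α+k, β+n−k) = Beta(8.5+10, 7.7+19) = Beta(18.5, 26.7).
Posterior mean = α/(α+β) = 18.5/45.2 = 0.4093.

0.4093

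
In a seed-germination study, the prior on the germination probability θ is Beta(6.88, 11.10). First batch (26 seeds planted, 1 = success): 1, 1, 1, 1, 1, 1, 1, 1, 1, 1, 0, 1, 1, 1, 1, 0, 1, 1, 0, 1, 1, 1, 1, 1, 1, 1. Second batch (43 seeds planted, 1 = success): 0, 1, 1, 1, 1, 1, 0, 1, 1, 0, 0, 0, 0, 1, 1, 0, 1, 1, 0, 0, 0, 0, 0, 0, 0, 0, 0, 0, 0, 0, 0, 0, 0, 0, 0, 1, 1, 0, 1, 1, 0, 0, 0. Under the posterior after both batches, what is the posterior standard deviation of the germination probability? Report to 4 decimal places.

0.0533

The Beta prior is conjugate to a Binomial/Bernoulli likelihood; the update adds successes to α and failures to β.
After batch 1: Beta(6.88+23, 11.10+3) = Beta(29.88, 14.10).
After batch 2: Beta(29.88+15, 14.10+28) = Beta(44.88, 42.10).
Var = αβ/((α+β)²(α+β+1)) = 44.88·42.10/(86.98²·87.98) = 0.00283865; SD = √0.00283865 = 0.0533.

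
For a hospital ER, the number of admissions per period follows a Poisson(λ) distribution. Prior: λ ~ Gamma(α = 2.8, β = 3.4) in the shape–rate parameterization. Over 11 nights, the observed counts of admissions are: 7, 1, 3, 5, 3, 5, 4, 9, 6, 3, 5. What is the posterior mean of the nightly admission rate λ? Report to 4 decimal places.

3.7361

With a Gamma(shape α, rate β) prior, the Poisson likelihood is conjugate: the posterior is Gamma(α + ΣXᵢ, β + n).
Sum of counts S = 51 over n = 11 nights.
Posterior: Gamma(α+S, β+n) = Gamma(2.8+51, 3.4+11) = Gamma(53.8, 14.4).
Posterior mean = α/β = 53.8/14.4 = 3.7361.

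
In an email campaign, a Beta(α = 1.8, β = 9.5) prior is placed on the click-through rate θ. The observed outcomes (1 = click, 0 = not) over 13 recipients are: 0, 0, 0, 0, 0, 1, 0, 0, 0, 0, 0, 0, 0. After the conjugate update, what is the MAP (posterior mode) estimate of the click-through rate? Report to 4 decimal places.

0.0807

The Beta prior is conjugate to a Binomial/Bernoulli likelihood; the update adds successes to α and failures to β.
Posterior: Beta(α+k, β+n−k) = Beta(1.8+1, 9.5+12) = Beta(2.8, 21.5).
Mode of Beta(a,b) for a,b>1 is (a−1)/(a+b−2) = 1.8/22.3 = 0.0807.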